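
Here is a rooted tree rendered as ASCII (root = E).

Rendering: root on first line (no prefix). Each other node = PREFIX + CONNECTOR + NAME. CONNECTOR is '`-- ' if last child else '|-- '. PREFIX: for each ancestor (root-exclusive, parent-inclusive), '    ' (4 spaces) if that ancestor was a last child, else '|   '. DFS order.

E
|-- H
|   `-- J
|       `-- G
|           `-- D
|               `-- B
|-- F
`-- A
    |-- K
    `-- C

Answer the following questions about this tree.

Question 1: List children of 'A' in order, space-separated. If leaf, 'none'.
Node A's children (from adjacency): K, C

Answer: K C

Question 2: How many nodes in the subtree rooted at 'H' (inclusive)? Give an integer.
Answer: 5

Derivation:
Subtree rooted at H contains: B, D, G, H, J
Count = 5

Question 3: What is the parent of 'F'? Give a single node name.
Scan adjacency: F appears as child of E

Answer: E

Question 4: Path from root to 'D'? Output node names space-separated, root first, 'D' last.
Walk down from root: E -> H -> J -> G -> D

Answer: E H J G D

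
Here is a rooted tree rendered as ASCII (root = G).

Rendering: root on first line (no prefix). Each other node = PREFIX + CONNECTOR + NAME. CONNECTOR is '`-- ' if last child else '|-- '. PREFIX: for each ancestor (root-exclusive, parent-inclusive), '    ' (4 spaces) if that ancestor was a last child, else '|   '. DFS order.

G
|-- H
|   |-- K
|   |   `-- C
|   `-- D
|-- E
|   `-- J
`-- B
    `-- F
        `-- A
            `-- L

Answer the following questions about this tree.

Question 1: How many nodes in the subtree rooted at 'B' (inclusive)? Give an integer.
Subtree rooted at B contains: A, B, F, L
Count = 4

Answer: 4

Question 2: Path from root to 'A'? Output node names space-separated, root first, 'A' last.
Answer: G B F A

Derivation:
Walk down from root: G -> B -> F -> A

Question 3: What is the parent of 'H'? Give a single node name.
Answer: G

Derivation:
Scan adjacency: H appears as child of G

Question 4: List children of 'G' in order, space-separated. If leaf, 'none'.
Node G's children (from adjacency): H, E, B

Answer: H E B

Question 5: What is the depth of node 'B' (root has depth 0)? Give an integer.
Path from root to B: G -> B
Depth = number of edges = 1

Answer: 1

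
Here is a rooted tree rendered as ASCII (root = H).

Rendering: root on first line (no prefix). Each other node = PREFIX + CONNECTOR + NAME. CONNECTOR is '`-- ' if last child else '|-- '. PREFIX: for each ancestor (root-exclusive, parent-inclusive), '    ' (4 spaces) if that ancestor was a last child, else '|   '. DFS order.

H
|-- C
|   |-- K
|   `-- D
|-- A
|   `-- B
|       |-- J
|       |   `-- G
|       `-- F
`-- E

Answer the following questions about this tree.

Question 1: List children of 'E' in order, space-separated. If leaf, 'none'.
Answer: none

Derivation:
Node E's children (from adjacency): (leaf)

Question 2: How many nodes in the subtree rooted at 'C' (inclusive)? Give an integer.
Answer: 3

Derivation:
Subtree rooted at C contains: C, D, K
Count = 3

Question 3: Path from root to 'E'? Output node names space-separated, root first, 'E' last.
Answer: H E

Derivation:
Walk down from root: H -> E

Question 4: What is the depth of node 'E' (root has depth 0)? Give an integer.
Answer: 1

Derivation:
Path from root to E: H -> E
Depth = number of edges = 1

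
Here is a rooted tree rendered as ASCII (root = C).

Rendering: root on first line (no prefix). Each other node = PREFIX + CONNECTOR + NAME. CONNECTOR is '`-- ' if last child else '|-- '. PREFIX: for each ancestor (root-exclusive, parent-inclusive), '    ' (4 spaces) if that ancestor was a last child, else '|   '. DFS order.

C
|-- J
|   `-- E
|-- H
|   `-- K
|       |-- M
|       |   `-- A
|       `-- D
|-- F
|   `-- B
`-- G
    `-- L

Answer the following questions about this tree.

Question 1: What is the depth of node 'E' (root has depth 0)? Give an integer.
Answer: 2

Derivation:
Path from root to E: C -> J -> E
Depth = number of edges = 2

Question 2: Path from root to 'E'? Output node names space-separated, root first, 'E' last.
Answer: C J E

Derivation:
Walk down from root: C -> J -> E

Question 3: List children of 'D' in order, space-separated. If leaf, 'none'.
Answer: none

Derivation:
Node D's children (from adjacency): (leaf)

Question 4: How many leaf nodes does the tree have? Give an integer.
Answer: 5

Derivation:
Leaves (nodes with no children): A, B, D, E, L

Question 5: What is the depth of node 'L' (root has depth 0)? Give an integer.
Answer: 2

Derivation:
Path from root to L: C -> G -> L
Depth = number of edges = 2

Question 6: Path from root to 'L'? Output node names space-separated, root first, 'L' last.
Answer: C G L

Derivation:
Walk down from root: C -> G -> L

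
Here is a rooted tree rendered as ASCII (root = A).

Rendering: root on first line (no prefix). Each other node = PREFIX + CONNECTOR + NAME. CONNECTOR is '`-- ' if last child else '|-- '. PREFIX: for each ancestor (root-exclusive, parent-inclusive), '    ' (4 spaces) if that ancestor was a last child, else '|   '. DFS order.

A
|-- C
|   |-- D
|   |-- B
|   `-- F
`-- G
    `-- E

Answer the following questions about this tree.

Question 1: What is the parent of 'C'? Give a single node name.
Scan adjacency: C appears as child of A

Answer: A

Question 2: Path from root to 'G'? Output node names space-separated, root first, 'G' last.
Answer: A G

Derivation:
Walk down from root: A -> G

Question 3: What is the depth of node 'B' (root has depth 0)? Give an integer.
Path from root to B: A -> C -> B
Depth = number of edges = 2

Answer: 2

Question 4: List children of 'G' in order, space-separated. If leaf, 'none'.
Node G's children (from adjacency): E

Answer: E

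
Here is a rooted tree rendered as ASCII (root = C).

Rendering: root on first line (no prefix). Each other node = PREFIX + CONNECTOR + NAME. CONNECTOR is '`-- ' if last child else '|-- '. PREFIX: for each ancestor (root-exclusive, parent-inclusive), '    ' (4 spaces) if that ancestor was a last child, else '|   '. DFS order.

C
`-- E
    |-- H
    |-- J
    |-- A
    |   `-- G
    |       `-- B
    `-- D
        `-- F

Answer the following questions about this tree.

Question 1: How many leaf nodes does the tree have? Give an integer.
Leaves (nodes with no children): B, F, H, J

Answer: 4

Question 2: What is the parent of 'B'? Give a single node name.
Scan adjacency: B appears as child of G

Answer: G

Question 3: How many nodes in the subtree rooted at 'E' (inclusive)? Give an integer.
Subtree rooted at E contains: A, B, D, E, F, G, H, J
Count = 8

Answer: 8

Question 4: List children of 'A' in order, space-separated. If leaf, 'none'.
Node A's children (from adjacency): G

Answer: G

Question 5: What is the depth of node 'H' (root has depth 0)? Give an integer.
Answer: 2

Derivation:
Path from root to H: C -> E -> H
Depth = number of edges = 2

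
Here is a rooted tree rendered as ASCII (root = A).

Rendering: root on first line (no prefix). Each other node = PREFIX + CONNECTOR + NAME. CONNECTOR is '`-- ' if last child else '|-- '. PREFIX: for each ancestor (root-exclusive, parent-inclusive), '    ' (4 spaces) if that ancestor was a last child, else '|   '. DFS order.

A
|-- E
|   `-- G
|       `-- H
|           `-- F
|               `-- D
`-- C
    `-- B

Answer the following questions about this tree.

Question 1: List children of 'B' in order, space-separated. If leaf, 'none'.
Node B's children (from adjacency): (leaf)

Answer: none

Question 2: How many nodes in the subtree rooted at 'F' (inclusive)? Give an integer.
Answer: 2

Derivation:
Subtree rooted at F contains: D, F
Count = 2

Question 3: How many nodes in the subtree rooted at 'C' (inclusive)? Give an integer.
Subtree rooted at C contains: B, C
Count = 2

Answer: 2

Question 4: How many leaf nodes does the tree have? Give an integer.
Leaves (nodes with no children): B, D

Answer: 2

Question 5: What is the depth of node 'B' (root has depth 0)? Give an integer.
Path from root to B: A -> C -> B
Depth = number of edges = 2

Answer: 2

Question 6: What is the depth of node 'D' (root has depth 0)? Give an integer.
Path from root to D: A -> E -> G -> H -> F -> D
Depth = number of edges = 5

Answer: 5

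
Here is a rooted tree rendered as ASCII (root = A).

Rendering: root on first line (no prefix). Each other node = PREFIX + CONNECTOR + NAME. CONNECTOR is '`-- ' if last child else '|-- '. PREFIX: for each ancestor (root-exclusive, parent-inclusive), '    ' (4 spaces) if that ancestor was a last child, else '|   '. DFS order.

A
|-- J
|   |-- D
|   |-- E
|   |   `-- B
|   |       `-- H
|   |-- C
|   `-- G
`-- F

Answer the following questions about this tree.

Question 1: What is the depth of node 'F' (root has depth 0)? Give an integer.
Answer: 1

Derivation:
Path from root to F: A -> F
Depth = number of edges = 1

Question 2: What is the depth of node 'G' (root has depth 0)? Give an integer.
Path from root to G: A -> J -> G
Depth = number of edges = 2

Answer: 2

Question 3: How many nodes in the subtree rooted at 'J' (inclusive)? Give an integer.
Answer: 7

Derivation:
Subtree rooted at J contains: B, C, D, E, G, H, J
Count = 7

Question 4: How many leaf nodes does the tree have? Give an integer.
Leaves (nodes with no children): C, D, F, G, H

Answer: 5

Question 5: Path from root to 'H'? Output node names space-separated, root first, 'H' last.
Answer: A J E B H

Derivation:
Walk down from root: A -> J -> E -> B -> H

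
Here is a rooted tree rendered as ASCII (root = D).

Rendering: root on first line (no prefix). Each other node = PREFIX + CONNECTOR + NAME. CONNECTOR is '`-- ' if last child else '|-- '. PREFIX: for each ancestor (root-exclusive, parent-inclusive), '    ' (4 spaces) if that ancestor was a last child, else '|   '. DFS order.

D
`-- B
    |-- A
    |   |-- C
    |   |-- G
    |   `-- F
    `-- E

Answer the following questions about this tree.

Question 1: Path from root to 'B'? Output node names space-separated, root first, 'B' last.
Answer: D B

Derivation:
Walk down from root: D -> B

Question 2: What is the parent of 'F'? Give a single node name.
Answer: A

Derivation:
Scan adjacency: F appears as child of A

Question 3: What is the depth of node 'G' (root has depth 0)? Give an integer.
Answer: 3

Derivation:
Path from root to G: D -> B -> A -> G
Depth = number of edges = 3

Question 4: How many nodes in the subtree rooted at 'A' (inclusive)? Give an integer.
Subtree rooted at A contains: A, C, F, G
Count = 4

Answer: 4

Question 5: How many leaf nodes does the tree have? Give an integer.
Leaves (nodes with no children): C, E, F, G

Answer: 4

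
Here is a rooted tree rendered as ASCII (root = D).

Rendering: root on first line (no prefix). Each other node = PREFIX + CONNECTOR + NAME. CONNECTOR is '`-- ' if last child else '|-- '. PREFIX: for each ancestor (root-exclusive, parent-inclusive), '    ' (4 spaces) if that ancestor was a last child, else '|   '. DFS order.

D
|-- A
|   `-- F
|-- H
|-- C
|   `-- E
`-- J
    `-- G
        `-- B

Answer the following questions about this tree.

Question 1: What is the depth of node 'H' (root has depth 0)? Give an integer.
Answer: 1

Derivation:
Path from root to H: D -> H
Depth = number of edges = 1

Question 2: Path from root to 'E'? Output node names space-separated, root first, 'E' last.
Walk down from root: D -> C -> E

Answer: D C E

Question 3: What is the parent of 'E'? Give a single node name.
Answer: C

Derivation:
Scan adjacency: E appears as child of C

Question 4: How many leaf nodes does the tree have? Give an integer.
Answer: 4

Derivation:
Leaves (nodes with no children): B, E, F, H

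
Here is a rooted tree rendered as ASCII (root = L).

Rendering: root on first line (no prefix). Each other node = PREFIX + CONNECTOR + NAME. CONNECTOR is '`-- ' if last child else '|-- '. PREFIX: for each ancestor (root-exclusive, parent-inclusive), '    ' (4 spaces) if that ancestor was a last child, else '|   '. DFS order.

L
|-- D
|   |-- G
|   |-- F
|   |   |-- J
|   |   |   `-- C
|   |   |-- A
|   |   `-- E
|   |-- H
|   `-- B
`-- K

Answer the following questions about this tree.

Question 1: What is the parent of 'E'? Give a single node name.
Scan adjacency: E appears as child of F

Answer: F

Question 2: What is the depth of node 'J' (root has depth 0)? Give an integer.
Answer: 3

Derivation:
Path from root to J: L -> D -> F -> J
Depth = number of edges = 3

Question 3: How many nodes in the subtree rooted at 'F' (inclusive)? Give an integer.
Answer: 5

Derivation:
Subtree rooted at F contains: A, C, E, F, J
Count = 5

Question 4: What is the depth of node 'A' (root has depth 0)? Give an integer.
Answer: 3

Derivation:
Path from root to A: L -> D -> F -> A
Depth = number of edges = 3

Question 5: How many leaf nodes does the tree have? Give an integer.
Leaves (nodes with no children): A, B, C, E, G, H, K

Answer: 7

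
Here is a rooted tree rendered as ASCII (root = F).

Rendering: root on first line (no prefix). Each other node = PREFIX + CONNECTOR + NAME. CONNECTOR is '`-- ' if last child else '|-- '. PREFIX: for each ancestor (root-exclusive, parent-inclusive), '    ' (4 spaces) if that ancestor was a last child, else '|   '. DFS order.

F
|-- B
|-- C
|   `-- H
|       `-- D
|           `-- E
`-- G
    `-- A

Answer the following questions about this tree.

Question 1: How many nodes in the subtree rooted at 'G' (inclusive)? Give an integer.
Answer: 2

Derivation:
Subtree rooted at G contains: A, G
Count = 2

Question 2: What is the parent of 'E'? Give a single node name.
Scan adjacency: E appears as child of D

Answer: D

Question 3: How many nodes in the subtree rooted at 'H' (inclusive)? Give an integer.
Subtree rooted at H contains: D, E, H
Count = 3

Answer: 3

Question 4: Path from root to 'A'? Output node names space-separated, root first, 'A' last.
Answer: F G A

Derivation:
Walk down from root: F -> G -> A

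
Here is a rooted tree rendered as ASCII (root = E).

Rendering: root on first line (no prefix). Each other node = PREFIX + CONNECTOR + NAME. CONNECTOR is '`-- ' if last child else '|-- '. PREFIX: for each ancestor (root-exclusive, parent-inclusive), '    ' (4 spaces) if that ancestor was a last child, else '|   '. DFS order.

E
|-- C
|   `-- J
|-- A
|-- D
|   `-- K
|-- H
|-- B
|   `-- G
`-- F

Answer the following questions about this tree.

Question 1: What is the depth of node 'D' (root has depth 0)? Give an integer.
Path from root to D: E -> D
Depth = number of edges = 1

Answer: 1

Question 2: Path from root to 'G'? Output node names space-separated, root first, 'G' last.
Walk down from root: E -> B -> G

Answer: E B G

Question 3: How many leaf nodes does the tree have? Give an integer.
Answer: 6

Derivation:
Leaves (nodes with no children): A, F, G, H, J, K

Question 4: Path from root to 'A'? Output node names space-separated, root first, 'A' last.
Walk down from root: E -> A

Answer: E A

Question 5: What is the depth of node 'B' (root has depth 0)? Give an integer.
Answer: 1

Derivation:
Path from root to B: E -> B
Depth = number of edges = 1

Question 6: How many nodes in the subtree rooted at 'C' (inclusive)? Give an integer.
Answer: 2

Derivation:
Subtree rooted at C contains: C, J
Count = 2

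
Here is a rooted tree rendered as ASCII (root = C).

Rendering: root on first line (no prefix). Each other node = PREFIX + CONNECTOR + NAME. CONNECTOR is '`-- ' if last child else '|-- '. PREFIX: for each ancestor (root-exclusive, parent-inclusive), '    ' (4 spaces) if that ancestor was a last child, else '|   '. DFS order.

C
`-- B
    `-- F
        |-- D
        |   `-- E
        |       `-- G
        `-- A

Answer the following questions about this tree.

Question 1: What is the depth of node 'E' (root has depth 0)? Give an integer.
Answer: 4

Derivation:
Path from root to E: C -> B -> F -> D -> E
Depth = number of edges = 4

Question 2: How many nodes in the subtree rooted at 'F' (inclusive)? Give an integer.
Subtree rooted at F contains: A, D, E, F, G
Count = 5

Answer: 5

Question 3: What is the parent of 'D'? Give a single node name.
Answer: F

Derivation:
Scan adjacency: D appears as child of F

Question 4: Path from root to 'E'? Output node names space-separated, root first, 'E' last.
Walk down from root: C -> B -> F -> D -> E

Answer: C B F D E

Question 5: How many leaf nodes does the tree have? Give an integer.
Answer: 2

Derivation:
Leaves (nodes with no children): A, G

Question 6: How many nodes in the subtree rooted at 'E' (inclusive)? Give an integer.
Answer: 2

Derivation:
Subtree rooted at E contains: E, G
Count = 2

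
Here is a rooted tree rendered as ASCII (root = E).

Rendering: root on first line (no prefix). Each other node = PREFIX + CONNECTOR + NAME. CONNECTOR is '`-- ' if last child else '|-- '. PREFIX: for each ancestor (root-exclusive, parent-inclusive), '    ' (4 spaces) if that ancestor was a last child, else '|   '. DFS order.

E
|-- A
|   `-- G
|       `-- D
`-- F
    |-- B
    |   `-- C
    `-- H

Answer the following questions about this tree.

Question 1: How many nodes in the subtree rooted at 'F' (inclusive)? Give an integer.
Answer: 4

Derivation:
Subtree rooted at F contains: B, C, F, H
Count = 4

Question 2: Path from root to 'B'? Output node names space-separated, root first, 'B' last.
Answer: E F B

Derivation:
Walk down from root: E -> F -> B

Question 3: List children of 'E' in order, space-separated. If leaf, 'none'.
Node E's children (from adjacency): A, F

Answer: A F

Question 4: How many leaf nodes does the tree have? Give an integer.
Leaves (nodes with no children): C, D, H

Answer: 3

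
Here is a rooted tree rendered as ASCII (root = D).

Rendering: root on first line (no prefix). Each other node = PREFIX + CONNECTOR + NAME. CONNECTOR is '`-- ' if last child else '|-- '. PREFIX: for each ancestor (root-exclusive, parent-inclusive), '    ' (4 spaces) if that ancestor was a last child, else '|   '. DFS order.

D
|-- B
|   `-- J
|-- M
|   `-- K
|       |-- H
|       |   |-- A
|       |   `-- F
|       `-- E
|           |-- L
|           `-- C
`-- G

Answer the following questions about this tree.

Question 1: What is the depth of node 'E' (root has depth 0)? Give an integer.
Answer: 3

Derivation:
Path from root to E: D -> M -> K -> E
Depth = number of edges = 3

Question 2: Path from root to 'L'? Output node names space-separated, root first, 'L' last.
Walk down from root: D -> M -> K -> E -> L

Answer: D M K E L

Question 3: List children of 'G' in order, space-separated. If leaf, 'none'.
Answer: none

Derivation:
Node G's children (from adjacency): (leaf)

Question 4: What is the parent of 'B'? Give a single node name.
Answer: D

Derivation:
Scan adjacency: B appears as child of D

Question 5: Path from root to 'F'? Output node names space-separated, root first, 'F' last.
Walk down from root: D -> M -> K -> H -> F

Answer: D M K H F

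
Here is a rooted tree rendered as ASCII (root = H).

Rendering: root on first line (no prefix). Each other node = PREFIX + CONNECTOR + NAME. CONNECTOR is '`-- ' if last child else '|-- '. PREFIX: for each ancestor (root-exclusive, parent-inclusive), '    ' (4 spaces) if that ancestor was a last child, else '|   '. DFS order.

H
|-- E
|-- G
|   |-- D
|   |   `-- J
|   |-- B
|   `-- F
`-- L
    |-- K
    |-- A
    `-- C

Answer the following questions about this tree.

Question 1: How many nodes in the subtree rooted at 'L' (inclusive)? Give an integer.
Answer: 4

Derivation:
Subtree rooted at L contains: A, C, K, L
Count = 4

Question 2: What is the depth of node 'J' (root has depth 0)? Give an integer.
Path from root to J: H -> G -> D -> J
Depth = number of edges = 3

Answer: 3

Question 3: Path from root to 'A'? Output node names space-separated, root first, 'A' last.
Walk down from root: H -> L -> A

Answer: H L A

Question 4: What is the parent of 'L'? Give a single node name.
Scan adjacency: L appears as child of H

Answer: H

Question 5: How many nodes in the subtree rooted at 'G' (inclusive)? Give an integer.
Subtree rooted at G contains: B, D, F, G, J
Count = 5

Answer: 5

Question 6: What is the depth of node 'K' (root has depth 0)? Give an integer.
Answer: 2

Derivation:
Path from root to K: H -> L -> K
Depth = number of edges = 2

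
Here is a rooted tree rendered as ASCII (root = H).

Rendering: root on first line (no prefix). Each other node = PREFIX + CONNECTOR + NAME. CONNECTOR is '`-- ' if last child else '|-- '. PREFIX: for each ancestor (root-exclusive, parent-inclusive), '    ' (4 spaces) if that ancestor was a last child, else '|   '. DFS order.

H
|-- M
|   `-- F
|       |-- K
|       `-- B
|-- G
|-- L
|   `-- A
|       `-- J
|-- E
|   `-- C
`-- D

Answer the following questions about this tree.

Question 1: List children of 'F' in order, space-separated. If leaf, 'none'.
Node F's children (from adjacency): K, B

Answer: K B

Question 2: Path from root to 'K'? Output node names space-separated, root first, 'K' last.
Walk down from root: H -> M -> F -> K

Answer: H M F K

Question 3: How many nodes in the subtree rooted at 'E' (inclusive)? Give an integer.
Answer: 2

Derivation:
Subtree rooted at E contains: C, E
Count = 2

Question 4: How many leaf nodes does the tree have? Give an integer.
Leaves (nodes with no children): B, C, D, G, J, K

Answer: 6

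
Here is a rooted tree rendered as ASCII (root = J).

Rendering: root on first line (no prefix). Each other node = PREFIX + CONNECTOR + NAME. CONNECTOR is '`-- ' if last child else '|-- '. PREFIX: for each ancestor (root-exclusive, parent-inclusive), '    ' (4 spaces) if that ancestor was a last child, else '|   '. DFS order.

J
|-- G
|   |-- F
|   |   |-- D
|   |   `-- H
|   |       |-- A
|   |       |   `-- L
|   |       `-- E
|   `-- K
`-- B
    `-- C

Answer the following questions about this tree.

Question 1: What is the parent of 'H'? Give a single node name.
Answer: F

Derivation:
Scan adjacency: H appears as child of F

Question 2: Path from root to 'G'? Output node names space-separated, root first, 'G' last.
Walk down from root: J -> G

Answer: J G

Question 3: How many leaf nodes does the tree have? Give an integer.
Leaves (nodes with no children): C, D, E, K, L

Answer: 5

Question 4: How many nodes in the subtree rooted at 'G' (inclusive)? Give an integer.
Answer: 8

Derivation:
Subtree rooted at G contains: A, D, E, F, G, H, K, L
Count = 8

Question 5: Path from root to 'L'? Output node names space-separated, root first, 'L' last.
Walk down from root: J -> G -> F -> H -> A -> L

Answer: J G F H A L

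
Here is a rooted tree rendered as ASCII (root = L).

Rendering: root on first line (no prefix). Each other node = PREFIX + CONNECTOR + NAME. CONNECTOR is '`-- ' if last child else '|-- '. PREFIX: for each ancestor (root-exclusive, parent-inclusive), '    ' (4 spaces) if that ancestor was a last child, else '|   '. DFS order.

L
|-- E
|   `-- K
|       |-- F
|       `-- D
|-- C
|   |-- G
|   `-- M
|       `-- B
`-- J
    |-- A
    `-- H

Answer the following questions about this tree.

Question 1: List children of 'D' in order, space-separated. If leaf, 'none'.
Node D's children (from adjacency): (leaf)

Answer: none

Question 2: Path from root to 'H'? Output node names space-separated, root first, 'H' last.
Walk down from root: L -> J -> H

Answer: L J H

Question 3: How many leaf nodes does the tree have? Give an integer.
Answer: 6

Derivation:
Leaves (nodes with no children): A, B, D, F, G, H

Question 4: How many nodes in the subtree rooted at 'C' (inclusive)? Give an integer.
Subtree rooted at C contains: B, C, G, M
Count = 4

Answer: 4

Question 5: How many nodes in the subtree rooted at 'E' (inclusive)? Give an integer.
Subtree rooted at E contains: D, E, F, K
Count = 4

Answer: 4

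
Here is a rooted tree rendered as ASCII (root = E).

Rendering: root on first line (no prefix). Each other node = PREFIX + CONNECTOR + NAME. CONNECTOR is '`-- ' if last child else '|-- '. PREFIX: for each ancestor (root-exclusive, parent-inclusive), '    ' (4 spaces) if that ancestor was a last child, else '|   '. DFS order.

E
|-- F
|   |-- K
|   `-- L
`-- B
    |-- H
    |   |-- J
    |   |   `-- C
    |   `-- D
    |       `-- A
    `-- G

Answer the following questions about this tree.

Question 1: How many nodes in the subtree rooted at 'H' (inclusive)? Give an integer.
Answer: 5

Derivation:
Subtree rooted at H contains: A, C, D, H, J
Count = 5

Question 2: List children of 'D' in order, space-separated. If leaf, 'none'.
Answer: A

Derivation:
Node D's children (from adjacency): A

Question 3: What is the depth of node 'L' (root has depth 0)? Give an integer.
Path from root to L: E -> F -> L
Depth = number of edges = 2

Answer: 2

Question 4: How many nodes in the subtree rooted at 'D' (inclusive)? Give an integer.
Subtree rooted at D contains: A, D
Count = 2

Answer: 2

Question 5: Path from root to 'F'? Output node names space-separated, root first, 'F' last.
Answer: E F

Derivation:
Walk down from root: E -> F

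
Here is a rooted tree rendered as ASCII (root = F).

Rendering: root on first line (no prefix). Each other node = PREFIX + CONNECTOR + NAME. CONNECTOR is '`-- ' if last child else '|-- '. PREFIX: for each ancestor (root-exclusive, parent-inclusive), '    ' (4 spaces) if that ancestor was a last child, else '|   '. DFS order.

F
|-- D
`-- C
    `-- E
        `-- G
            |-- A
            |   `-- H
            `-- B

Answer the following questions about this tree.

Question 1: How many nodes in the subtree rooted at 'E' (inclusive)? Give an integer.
Subtree rooted at E contains: A, B, E, G, H
Count = 5

Answer: 5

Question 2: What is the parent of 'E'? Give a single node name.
Answer: C

Derivation:
Scan adjacency: E appears as child of C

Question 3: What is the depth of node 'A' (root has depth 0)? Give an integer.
Path from root to A: F -> C -> E -> G -> A
Depth = number of edges = 4

Answer: 4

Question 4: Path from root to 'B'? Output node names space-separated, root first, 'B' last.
Walk down from root: F -> C -> E -> G -> B

Answer: F C E G B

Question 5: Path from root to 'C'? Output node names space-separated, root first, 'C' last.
Answer: F C

Derivation:
Walk down from root: F -> C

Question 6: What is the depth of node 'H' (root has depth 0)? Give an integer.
Answer: 5

Derivation:
Path from root to H: F -> C -> E -> G -> A -> H
Depth = number of edges = 5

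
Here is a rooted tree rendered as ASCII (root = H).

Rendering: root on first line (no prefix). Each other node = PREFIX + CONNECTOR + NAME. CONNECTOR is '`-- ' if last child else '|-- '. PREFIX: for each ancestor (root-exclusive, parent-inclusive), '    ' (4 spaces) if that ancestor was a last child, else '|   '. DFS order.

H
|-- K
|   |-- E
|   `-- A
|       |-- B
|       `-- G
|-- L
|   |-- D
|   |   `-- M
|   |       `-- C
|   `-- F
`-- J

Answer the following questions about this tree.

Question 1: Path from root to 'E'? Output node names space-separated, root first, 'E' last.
Answer: H K E

Derivation:
Walk down from root: H -> K -> E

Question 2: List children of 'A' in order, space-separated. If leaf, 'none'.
Node A's children (from adjacency): B, G

Answer: B G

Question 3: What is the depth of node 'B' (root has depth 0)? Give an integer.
Path from root to B: H -> K -> A -> B
Depth = number of edges = 3

Answer: 3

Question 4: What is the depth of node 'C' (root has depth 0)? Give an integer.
Answer: 4

Derivation:
Path from root to C: H -> L -> D -> M -> C
Depth = number of edges = 4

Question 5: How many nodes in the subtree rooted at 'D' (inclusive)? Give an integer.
Answer: 3

Derivation:
Subtree rooted at D contains: C, D, M
Count = 3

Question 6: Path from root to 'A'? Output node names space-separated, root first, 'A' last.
Answer: H K A

Derivation:
Walk down from root: H -> K -> A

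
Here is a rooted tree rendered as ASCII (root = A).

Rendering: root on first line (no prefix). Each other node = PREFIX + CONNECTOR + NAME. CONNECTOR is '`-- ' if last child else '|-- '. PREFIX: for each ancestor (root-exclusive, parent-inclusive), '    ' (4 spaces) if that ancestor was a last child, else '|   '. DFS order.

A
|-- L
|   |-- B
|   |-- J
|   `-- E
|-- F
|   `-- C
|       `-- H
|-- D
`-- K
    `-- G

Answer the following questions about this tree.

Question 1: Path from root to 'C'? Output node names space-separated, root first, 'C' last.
Walk down from root: A -> F -> C

Answer: A F C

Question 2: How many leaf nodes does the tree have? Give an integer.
Leaves (nodes with no children): B, D, E, G, H, J

Answer: 6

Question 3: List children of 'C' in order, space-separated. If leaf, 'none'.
Node C's children (from adjacency): H

Answer: H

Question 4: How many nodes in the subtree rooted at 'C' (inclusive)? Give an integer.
Subtree rooted at C contains: C, H
Count = 2

Answer: 2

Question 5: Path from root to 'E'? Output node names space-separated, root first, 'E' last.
Answer: A L E

Derivation:
Walk down from root: A -> L -> E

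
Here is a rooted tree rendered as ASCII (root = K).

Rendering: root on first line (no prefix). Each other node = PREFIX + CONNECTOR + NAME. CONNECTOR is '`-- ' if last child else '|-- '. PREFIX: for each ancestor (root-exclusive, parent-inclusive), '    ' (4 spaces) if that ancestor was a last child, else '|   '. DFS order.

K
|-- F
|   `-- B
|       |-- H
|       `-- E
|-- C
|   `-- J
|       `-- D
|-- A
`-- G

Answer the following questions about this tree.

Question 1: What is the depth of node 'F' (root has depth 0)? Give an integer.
Path from root to F: K -> F
Depth = number of edges = 1

Answer: 1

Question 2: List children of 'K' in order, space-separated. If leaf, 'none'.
Answer: F C A G

Derivation:
Node K's children (from adjacency): F, C, A, G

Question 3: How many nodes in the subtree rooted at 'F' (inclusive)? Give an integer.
Answer: 4

Derivation:
Subtree rooted at F contains: B, E, F, H
Count = 4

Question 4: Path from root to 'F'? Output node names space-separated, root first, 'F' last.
Walk down from root: K -> F

Answer: K F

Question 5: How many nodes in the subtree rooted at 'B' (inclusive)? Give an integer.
Subtree rooted at B contains: B, E, H
Count = 3

Answer: 3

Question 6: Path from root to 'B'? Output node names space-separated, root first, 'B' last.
Walk down from root: K -> F -> B

Answer: K F B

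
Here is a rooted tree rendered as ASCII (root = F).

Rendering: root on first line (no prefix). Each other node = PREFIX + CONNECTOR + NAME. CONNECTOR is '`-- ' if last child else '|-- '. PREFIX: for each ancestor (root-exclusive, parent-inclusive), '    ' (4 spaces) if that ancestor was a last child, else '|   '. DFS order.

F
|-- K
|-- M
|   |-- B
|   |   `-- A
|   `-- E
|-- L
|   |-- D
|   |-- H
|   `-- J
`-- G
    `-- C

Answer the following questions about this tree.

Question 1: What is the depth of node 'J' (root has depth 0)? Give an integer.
Answer: 2

Derivation:
Path from root to J: F -> L -> J
Depth = number of edges = 2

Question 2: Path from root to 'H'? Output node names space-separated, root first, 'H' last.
Answer: F L H

Derivation:
Walk down from root: F -> L -> H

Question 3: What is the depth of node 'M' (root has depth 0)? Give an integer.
Path from root to M: F -> M
Depth = number of edges = 1

Answer: 1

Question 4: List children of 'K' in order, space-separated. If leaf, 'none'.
Answer: none

Derivation:
Node K's children (from adjacency): (leaf)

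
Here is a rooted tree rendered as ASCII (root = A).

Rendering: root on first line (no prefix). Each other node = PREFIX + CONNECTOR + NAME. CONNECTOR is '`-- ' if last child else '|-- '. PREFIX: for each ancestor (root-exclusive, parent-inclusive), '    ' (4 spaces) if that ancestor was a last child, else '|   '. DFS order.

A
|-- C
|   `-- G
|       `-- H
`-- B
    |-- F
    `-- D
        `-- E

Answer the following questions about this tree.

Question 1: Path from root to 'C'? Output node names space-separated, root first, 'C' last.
Walk down from root: A -> C

Answer: A C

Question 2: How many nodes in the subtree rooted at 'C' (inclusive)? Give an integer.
Subtree rooted at C contains: C, G, H
Count = 3

Answer: 3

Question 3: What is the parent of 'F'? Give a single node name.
Scan adjacency: F appears as child of B

Answer: B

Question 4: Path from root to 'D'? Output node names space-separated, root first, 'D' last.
Answer: A B D

Derivation:
Walk down from root: A -> B -> D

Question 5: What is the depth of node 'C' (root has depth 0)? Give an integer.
Path from root to C: A -> C
Depth = number of edges = 1

Answer: 1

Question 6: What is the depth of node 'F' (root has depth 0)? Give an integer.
Path from root to F: A -> B -> F
Depth = number of edges = 2

Answer: 2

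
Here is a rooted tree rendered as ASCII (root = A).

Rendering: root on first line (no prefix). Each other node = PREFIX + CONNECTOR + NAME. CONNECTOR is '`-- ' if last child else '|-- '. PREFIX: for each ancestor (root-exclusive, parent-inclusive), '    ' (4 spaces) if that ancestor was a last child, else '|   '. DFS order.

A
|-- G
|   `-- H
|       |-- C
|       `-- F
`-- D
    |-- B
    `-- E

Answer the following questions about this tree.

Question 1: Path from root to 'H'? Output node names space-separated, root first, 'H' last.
Walk down from root: A -> G -> H

Answer: A G H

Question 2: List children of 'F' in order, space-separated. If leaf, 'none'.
Node F's children (from adjacency): (leaf)

Answer: none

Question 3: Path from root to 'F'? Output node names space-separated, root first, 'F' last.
Walk down from root: A -> G -> H -> F

Answer: A G H F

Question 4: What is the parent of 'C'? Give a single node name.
Scan adjacency: C appears as child of H

Answer: H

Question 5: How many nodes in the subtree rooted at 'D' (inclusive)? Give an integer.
Subtree rooted at D contains: B, D, E
Count = 3

Answer: 3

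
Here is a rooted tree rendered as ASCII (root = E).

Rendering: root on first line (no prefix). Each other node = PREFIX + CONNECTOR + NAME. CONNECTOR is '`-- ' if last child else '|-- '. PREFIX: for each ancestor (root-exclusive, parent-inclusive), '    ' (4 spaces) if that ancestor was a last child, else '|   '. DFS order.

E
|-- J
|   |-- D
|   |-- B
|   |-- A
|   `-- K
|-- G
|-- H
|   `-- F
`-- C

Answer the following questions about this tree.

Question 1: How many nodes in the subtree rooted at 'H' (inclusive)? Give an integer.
Answer: 2

Derivation:
Subtree rooted at H contains: F, H
Count = 2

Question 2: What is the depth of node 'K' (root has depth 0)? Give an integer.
Answer: 2

Derivation:
Path from root to K: E -> J -> K
Depth = number of edges = 2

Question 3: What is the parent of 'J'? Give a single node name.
Scan adjacency: J appears as child of E

Answer: E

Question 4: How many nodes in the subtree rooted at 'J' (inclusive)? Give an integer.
Answer: 5

Derivation:
Subtree rooted at J contains: A, B, D, J, K
Count = 5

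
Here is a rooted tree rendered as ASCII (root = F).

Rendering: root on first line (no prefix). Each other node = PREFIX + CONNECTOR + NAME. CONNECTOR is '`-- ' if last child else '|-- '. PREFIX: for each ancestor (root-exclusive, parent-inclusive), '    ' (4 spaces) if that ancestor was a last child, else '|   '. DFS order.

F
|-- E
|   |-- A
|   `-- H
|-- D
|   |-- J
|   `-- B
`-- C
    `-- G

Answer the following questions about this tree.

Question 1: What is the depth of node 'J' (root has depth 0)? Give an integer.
Answer: 2

Derivation:
Path from root to J: F -> D -> J
Depth = number of edges = 2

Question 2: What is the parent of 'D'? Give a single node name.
Answer: F

Derivation:
Scan adjacency: D appears as child of F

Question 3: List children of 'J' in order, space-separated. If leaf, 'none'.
Answer: none

Derivation:
Node J's children (from adjacency): (leaf)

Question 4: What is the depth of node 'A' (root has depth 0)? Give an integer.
Answer: 2

Derivation:
Path from root to A: F -> E -> A
Depth = number of edges = 2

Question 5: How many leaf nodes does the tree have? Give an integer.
Answer: 5

Derivation:
Leaves (nodes with no children): A, B, G, H, J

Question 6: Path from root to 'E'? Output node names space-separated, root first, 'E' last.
Walk down from root: F -> E

Answer: F E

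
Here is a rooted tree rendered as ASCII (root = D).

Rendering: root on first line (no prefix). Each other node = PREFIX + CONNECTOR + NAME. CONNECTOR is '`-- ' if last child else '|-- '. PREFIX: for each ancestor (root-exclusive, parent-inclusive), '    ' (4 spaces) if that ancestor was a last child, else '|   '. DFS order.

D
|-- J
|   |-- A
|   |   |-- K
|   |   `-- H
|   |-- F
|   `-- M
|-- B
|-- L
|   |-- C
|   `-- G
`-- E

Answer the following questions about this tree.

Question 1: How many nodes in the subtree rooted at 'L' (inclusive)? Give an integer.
Answer: 3

Derivation:
Subtree rooted at L contains: C, G, L
Count = 3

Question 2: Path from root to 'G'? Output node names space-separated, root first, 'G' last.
Answer: D L G

Derivation:
Walk down from root: D -> L -> G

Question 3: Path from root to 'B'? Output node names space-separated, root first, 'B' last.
Walk down from root: D -> B

Answer: D B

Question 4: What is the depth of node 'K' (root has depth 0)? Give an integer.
Answer: 3

Derivation:
Path from root to K: D -> J -> A -> K
Depth = number of edges = 3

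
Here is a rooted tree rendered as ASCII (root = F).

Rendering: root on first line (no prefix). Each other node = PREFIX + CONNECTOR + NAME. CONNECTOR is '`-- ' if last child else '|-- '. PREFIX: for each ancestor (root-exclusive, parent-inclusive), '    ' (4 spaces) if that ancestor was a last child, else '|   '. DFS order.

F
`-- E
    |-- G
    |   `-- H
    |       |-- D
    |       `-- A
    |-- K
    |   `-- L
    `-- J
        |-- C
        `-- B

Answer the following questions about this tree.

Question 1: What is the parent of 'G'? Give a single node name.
Answer: E

Derivation:
Scan adjacency: G appears as child of E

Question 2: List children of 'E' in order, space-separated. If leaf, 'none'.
Node E's children (from adjacency): G, K, J

Answer: G K J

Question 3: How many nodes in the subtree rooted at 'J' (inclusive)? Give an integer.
Answer: 3

Derivation:
Subtree rooted at J contains: B, C, J
Count = 3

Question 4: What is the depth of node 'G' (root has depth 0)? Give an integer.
Answer: 2

Derivation:
Path from root to G: F -> E -> G
Depth = number of edges = 2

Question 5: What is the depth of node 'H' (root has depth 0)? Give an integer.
Answer: 3

Derivation:
Path from root to H: F -> E -> G -> H
Depth = number of edges = 3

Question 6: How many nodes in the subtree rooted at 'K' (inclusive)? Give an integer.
Answer: 2

Derivation:
Subtree rooted at K contains: K, L
Count = 2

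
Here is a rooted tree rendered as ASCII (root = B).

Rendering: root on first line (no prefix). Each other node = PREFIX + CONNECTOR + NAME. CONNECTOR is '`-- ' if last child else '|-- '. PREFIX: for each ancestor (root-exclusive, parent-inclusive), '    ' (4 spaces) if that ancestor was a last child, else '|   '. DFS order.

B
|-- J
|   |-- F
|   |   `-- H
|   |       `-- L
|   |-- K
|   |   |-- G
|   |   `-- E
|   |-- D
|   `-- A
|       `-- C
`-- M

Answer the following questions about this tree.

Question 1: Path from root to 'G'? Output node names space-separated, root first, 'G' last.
Walk down from root: B -> J -> K -> G

Answer: B J K G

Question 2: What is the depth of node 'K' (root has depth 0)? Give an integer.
Path from root to K: B -> J -> K
Depth = number of edges = 2

Answer: 2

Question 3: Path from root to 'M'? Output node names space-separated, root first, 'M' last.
Walk down from root: B -> M

Answer: B M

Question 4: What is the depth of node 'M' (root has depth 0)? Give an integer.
Answer: 1

Derivation:
Path from root to M: B -> M
Depth = number of edges = 1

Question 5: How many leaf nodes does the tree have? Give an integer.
Leaves (nodes with no children): C, D, E, G, L, M

Answer: 6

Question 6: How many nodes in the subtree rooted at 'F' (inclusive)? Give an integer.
Answer: 3

Derivation:
Subtree rooted at F contains: F, H, L
Count = 3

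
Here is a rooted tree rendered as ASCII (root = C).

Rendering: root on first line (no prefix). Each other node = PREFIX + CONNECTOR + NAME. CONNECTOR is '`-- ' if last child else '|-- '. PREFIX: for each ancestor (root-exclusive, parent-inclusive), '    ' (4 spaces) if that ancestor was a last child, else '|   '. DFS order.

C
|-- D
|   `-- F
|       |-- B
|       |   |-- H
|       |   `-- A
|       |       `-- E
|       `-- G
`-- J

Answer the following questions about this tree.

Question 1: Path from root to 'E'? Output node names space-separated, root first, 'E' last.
Answer: C D F B A E

Derivation:
Walk down from root: C -> D -> F -> B -> A -> E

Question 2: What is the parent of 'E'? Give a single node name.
Scan adjacency: E appears as child of A

Answer: A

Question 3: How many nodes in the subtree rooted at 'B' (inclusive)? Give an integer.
Subtree rooted at B contains: A, B, E, H
Count = 4

Answer: 4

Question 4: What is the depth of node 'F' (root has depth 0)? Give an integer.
Path from root to F: C -> D -> F
Depth = number of edges = 2

Answer: 2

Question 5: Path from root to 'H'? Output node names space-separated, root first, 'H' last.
Walk down from root: C -> D -> F -> B -> H

Answer: C D F B H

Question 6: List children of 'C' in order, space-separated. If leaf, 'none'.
Answer: D J

Derivation:
Node C's children (from adjacency): D, J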